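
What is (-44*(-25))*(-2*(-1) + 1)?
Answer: 3300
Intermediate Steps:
(-44*(-25))*(-2*(-1) + 1) = 1100*(2 + 1) = 1100*3 = 3300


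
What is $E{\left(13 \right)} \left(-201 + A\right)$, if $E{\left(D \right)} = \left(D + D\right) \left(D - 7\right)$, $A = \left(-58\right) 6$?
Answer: $-85644$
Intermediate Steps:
$A = -348$
$E{\left(D \right)} = 2 D \left(-7 + D\right)$
$E{\left(13 \right)} \left(-201 + A\right) = 2 \cdot 13 \left(-7 + 13\right) \left(-201 - 348\right) = 2 \cdot 13 \cdot 6 \left(-549\right) = 156 \left(-549\right) = -85644$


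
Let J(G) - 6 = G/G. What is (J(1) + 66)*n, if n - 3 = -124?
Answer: -8833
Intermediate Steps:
n = -121 (n = 3 - 124 = -121)
J(G) = 7 (J(G) = 6 + G/G = 6 + 1 = 7)
(J(1) + 66)*n = (7 + 66)*(-121) = 73*(-121) = -8833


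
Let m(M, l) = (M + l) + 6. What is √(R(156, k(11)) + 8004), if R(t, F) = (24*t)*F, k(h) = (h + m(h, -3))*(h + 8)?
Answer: 2*√446601 ≈ 1336.6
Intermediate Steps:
m(M, l) = 6 + M + l
k(h) = (3 + 2*h)*(8 + h) (k(h) = (h + (6 + h - 3))*(h + 8) = (h + (3 + h))*(8 + h) = (3 + 2*h)*(8 + h))
R(t, F) = 24*F*t
√(R(156, k(11)) + 8004) = √(24*(24 + 2*11² + 19*11)*156 + 8004) = √(24*(24 + 2*121 + 209)*156 + 8004) = √(24*(24 + 242 + 209)*156 + 8004) = √(24*475*156 + 8004) = √(1778400 + 8004) = √1786404 = 2*√446601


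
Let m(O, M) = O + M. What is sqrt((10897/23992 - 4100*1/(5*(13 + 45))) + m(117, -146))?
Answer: I*sqrt(5165725863218)/347884 ≈ 6.5333*I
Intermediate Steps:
m(O, M) = M + O
sqrt((10897/23992 - 4100*1/(5*(13 + 45))) + m(117, -146)) = sqrt((10897/23992 - 4100*1/(5*(13 + 45))) + (-146 + 117)) = sqrt((10897*(1/23992) - 4100/(58*5)) - 29) = sqrt((10897/23992 - 4100/290) - 29) = sqrt((10897/23992 - 4100*1/290) - 29) = sqrt((10897/23992 - 410/29) - 29) = sqrt(-9520707/695768 - 29) = sqrt(-29697979/695768) = I*sqrt(5165725863218)/347884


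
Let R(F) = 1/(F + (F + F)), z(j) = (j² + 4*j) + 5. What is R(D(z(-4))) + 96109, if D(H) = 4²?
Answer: 4613233/48 ≈ 96109.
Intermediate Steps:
z(j) = 5 + j² + 4*j
D(H) = 16
R(F) = 1/(3*F) (R(F) = 1/(F + 2*F) = 1/(3*F))
R(D(z(-4))) + 96109 = (⅓)/16 + 96109 = (⅓)*(1/16) + 96109 = 1/48 + 96109 = 4613233/48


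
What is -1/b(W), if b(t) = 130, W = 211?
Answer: -1/130 ≈ -0.0076923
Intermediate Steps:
-1/b(W) = -1/130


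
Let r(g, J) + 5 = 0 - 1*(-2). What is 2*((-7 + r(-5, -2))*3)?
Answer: -60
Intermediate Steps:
r(g, J) = -3 (r(g, J) = -5 + (0 - 1*(-2)) = -5 + (0 + 2) = -5 + 2 = -3)
2*((-7 + r(-5, -2))*3) = 2*((-7 - 3)*3) = 2*(-10*3) = 2*(-30) = -60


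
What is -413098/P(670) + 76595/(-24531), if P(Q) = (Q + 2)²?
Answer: -1064828179/263757312 ≈ -4.0371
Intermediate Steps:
P(Q) = (2 + Q)²
-413098/P(670) + 76595/(-24531) = -413098/(2 + 670)² + 76595/(-24531) = -413098/(672²) + 76595*(-1/24531) = -413098/451584 - 76595/24531 = -413098*1/451584 - 76595/24531 = -29507/32256 - 76595/24531 = -1064828179/263757312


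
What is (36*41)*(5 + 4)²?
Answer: 119556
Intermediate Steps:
(36*41)*(5 + 4)² = 1476*9² = 1476*81 = 119556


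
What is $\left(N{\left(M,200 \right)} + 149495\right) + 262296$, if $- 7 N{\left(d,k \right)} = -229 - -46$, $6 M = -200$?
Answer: $\frac{2882720}{7} \approx 4.1182 \cdot 10^{5}$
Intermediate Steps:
$M = - \frac{100}{3}$ ($M = \frac{1}{6} \left(-200\right) = - \frac{100}{3} \approx -33.333$)
$N{\left(d,k \right)} = \frac{183}{7}$ ($N{\left(d,k \right)} = - \frac{-229 - -46}{7} = - \frac{-229 + 46}{7} = \left(- \frac{1}{7}\right) \left(-183\right) = \frac{183}{7}$)
$\left(N{\left(M,200 \right)} + 149495\right) + 262296 = \left(\frac{183}{7} + 149495\right) + 262296 = \frac{1046648}{7} + 262296 = \frac{2882720}{7}$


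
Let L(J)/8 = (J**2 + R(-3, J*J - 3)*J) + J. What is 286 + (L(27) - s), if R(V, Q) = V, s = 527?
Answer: 5159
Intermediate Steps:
L(J) = -16*J + 8*J**2 (L(J) = 8*((J**2 - 3*J) + J) = 8*(J**2 - 2*J) = -16*J + 8*J**2)
286 + (L(27) - s) = 286 + (8*27*(-2 + 27) - 1*527) = 286 + (8*27*25 - 527) = 286 + (5400 - 527) = 286 + 4873 = 5159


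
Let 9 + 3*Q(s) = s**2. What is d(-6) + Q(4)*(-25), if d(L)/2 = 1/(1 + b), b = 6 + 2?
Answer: -523/9 ≈ -58.111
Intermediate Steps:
b = 8
d(L) = 2/9 (d(L) = 2/(1 + 8) = 2/9)
Q(s) = -3 + s**2/3
d(-6) + Q(4)*(-25) = 2/9 + (-3 + (1/3)*4**2)*(-25) = 2/9 + (-3 + (1/3)*16)*(-25) = 2/9 + (-3 + 16/3)*(-25) = 2/9 + (7/3)*(-25) = 2/9 - 175/3 = -523/9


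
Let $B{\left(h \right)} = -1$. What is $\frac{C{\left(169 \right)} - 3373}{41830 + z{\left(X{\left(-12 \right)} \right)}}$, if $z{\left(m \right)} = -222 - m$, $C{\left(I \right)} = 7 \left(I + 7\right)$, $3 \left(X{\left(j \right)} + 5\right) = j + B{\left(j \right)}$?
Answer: $- \frac{6423}{124852} \approx -0.051445$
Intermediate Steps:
$X{\left(j \right)} = - \frac{16}{3} + \frac{j}{3}$ ($X{\left(j \right)} = -5 + \frac{j - 1}{3} = -5 + \frac{-1 + j}{3} = -5 + \left(- \frac{1}{3} + \frac{j}{3}\right) = - \frac{16}{3} + \frac{j}{3}$)
$C{\left(I \right)} = 49 + 7 I$ ($C{\left(I \right)} = 7 \left(7 + I\right) = 49 + 7 I$)
$\frac{C{\left(169 \right)} - 3373}{41830 + z{\left(X{\left(-12 \right)} \right)}} = \frac{\left(49 + 7 \cdot 169\right) - 3373}{41830 - \left(\frac{650}{3} - 4\right)} = \frac{\left(49 + 1183\right) - 3373}{41830 - \frac{638}{3}} = \frac{1232 - 3373}{41830 - \frac{638}{3}} = - \frac{2141}{41830 + \left(-222 + \frac{28}{3}\right)} = - \frac{2141}{41830 - \frac{638}{3}} = - \frac{2141}{\frac{124852}{3}} = \left(-2141\right) \frac{3}{124852} = - \frac{6423}{124852}$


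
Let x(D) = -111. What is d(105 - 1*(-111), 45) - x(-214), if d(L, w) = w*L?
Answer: 9831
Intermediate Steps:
d(L, w) = L*w
d(105 - 1*(-111), 45) - x(-214) = (105 - 1*(-111))*45 - 1*(-111) = (105 + 111)*45 + 111 = 216*45 + 111 = 9720 + 111 = 9831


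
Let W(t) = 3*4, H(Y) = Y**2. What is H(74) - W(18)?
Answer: 5464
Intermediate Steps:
W(t) = 12
H(74) - W(18) = 74**2 - 1*12 = 5476 - 12 = 5464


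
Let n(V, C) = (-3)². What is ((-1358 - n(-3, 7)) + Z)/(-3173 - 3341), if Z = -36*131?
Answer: 6083/6514 ≈ 0.93384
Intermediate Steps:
n(V, C) = 9
Z = -4716
((-1358 - n(-3, 7)) + Z)/(-3173 - 3341) = ((-1358 - 1*9) - 4716)/(-3173 - 3341) = ((-1358 - 9) - 4716)/(-6514) = (-1367 - 4716)*(-1/6514) = -6083*(-1/6514) = 6083/6514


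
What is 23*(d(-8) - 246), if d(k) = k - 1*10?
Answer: -6072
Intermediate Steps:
d(k) = -10 + k (d(k) = k - 10 = -10 + k)
23*(d(-8) - 246) = 23*((-10 - 8) - 246) = 23*(-18 - 246) = 23*(-264) = -6072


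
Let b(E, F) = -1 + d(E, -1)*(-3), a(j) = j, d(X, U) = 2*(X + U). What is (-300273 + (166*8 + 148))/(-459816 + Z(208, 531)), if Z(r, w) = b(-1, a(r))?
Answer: 298797/459805 ≈ 0.64983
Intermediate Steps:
d(X, U) = 2*U + 2*X (d(X, U) = 2*(U + X) = 2*U + 2*X)
b(E, F) = 5 - 6*E (b(E, F) = -1 + (2*(-1) + 2*E)*(-3) = -1 + (-2 + 2*E)*(-3) = -1 + (6 - 6*E) = 5 - 6*E)
Z(r, w) = 11 (Z(r, w) = 5 - 6*(-1) = 5 + 6 = 11)
(-300273 + (166*8 + 148))/(-459816 + Z(208, 531)) = (-300273 + (166*8 + 148))/(-459816 + 11) = (-300273 + (1328 + 148))/(-459805) = (-300273 + 1476)*(-1/459805) = -298797*(-1/459805) = 298797/459805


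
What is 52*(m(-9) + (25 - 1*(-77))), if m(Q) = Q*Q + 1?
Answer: 9568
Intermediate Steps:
m(Q) = 1 + Q² (m(Q) = Q² + 1 = 1 + Q²)
52*(m(-9) + (25 - 1*(-77))) = 52*((1 + (-9)²) + (25 - 1*(-77))) = 52*((1 + 81) + (25 + 77)) = 52*(82 + 102) = 52*184 = 9568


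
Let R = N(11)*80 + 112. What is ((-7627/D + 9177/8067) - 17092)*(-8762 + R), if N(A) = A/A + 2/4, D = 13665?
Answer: 1071414761098328/7349037 ≈ 1.4579e+8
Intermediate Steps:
N(A) = 3/2 (N(A) = 1 + 2*(¼) = 1 + ½ = 3/2)
R = 232 (R = (3/2)*80 + 112 = 120 + 112 = 232)
((-7627/D + 9177/8067) - 17092)*(-8762 + R) = ((-7627/13665 + 9177/8067) - 17092)*(-8762 + 232) = ((-7627*1/13665 + 9177*(1/8067)) - 17092)*(-8530) = ((-7627/13665 + 3059/2689) - 17092)*(-8530) = (21292232/36745185 - 17092)*(-8530) = -628027409788/36745185*(-8530) = 1071414761098328/7349037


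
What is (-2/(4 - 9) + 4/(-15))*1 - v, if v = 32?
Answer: -478/15 ≈ -31.867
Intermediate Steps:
(-2/(4 - 9) + 4/(-15))*1 - v = (-2/(4 - 9) + 4/(-15))*1 - 1*32 = (-2/(-5) + 4*(-1/15))*1 - 32 = (-2*(-⅕) - 4/15)*1 - 32 = (⅖ - 4/15)*1 - 32 = (2/15)*1 - 32 = 2/15 - 32 = -478/15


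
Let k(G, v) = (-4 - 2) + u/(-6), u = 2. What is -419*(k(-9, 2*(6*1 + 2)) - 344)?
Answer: 440369/3 ≈ 1.4679e+5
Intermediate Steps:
k(G, v) = -19/3 (k(G, v) = (-4 - 2) + 2/(-6) = -6 + 2*(-⅙) = -6 - ⅓ = -19/3)
-419*(k(-9, 2*(6*1 + 2)) - 344) = -419*(-19/3 - 344) = -419*(-1051/3) = 440369/3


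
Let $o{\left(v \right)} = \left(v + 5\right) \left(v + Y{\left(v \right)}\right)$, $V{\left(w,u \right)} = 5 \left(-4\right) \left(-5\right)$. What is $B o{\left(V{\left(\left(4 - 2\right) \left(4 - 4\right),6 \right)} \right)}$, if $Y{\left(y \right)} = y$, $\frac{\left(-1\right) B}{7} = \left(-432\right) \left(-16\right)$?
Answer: $-1016064000$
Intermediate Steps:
$B = -48384$ ($B = - 7 \left(\left(-432\right) \left(-16\right)\right) = \left(-7\right) 6912 = -48384$)
$V{\left(w,u \right)} = 100$ ($V{\left(w,u \right)} = \left(-20\right) \left(-5\right) = 100$)
$o{\left(v \right)} = 2 v \left(5 + v\right)$ ($o{\left(v \right)} = \left(v + 5\right) \left(v + v\right) = \left(5 + v\right) 2 v = 2 v \left(5 + v\right)$)
$B o{\left(V{\left(\left(4 - 2\right) \left(4 - 4\right),6 \right)} \right)} = - 48384 \cdot 2 \cdot 100 \left(5 + 100\right) = - 48384 \cdot 2 \cdot 100 \cdot 105 = \left(-48384\right) 21000 = -1016064000$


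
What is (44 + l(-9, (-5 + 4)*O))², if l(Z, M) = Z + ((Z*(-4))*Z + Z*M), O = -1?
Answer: 88804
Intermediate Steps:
l(Z, M) = Z - 4*Z² + M*Z (l(Z, M) = Z + ((-4*Z)*Z + M*Z) = Z + (-4*Z² + M*Z) = Z - 4*Z² + M*Z)
(44 + l(-9, (-5 + 4)*O))² = (44 - 9*(1 + (-5 + 4)*(-1) - 4*(-9)))² = (44 - 9*(1 - 1*(-1) + 36))² = (44 - 9*(1 + 1 + 36))² = (44 - 9*38)² = (44 - 342)² = (-298)² = 88804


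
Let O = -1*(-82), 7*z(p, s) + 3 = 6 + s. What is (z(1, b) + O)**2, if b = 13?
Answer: 348100/49 ≈ 7104.1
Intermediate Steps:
z(p, s) = 3/7 + s/7 (z(p, s) = -3/7 + (6 + s)/7 = -3/7 + (6/7 + s/7) = 3/7 + s/7)
O = 82
(z(1, b) + O)**2 = ((3/7 + (1/7)*13) + 82)**2 = ((3/7 + 13/7) + 82)**2 = (16/7 + 82)**2 = (590/7)**2 = 348100/49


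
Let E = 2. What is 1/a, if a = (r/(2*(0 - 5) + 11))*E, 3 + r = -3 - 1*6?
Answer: -1/24 ≈ -0.041667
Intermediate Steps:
r = -12 (r = -3 + (-3 - 1*6) = -3 + (-3 - 6) = -3 - 9 = -12)
a = -24 (a = -12/(2*(0 - 5) + 11)*2 = -12/(2*(-5) + 11)*2 = -12/(-10 + 11)*2 = -12/1*2 = -12*1*2 = -12*2 = -24)
1/a = 1/(-24) = -1/24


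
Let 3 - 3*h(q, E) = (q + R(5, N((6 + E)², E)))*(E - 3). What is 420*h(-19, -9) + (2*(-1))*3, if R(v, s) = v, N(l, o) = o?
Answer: -23106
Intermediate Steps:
h(q, E) = 1 - (-3 + E)*(5 + q)/3 (h(q, E) = 1 - (q + 5)*(E - 3)/3 = 1 - (5 + q)*(-3 + E)/3 = 1 - (-3 + E)*(5 + q)/3)
420*h(-19, -9) + (2*(-1))*3 = 420*(6 - 19 - 5/3*(-9) - ⅓*(-9)*(-19)) + (2*(-1))*3 = 420*(6 - 19 + 15 - 57) - 2*3 = 420*(-55) - 6 = -23100 - 6 = -23106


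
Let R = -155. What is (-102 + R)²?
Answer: 66049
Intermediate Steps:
(-102 + R)² = (-102 - 155)² = (-257)² = 66049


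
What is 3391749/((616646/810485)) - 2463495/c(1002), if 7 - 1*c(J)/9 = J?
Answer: 1641231401516723/368137662 ≈ 4.4582e+6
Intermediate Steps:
c(J) = 63 - 9*J
3391749/((616646/810485)) - 2463495/c(1002) = 3391749/((616646/810485)) - 2463495/(63 - 9*1002) = 3391749/((616646*(1/810485))) - 2463495/(63 - 9018) = 3391749/(616646/810485) - 2463495/(-8955) = 3391749*(810485/616646) - 2463495*(-1/8955) = 2748961688265/616646 + 164233/597 = 1641231401516723/368137662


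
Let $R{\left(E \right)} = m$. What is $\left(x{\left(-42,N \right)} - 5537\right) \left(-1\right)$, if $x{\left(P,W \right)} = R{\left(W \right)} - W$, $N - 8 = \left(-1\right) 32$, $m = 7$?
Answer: $5506$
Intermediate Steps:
$R{\left(E \right)} = 7$
$N = -24$ ($N = 8 - 32 = -24$)
$x{\left(P,W \right)} = 7 - W$
$\left(x{\left(-42,N \right)} - 5537\right) \left(-1\right) = \left(\left(7 - -24\right) - 5537\right) \left(-1\right) = \left(\left(7 + 24\right) - 5537\right) \left(-1\right) = \left(31 - 5537\right) \left(-1\right) = \left(-5506\right) \left(-1\right) = 5506$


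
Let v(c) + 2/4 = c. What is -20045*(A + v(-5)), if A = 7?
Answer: -60135/2 ≈ -30068.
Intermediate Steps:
v(c) = -½ + c
-20045*(A + v(-5)) = -20045*(7 + (-½ - 5)) = -20045*(7 - 11/2) = -20045*3/2 = -60135/2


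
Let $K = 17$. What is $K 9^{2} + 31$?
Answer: $1408$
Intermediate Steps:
$K 9^{2} + 31 = 17 \cdot 9^{2} + 31 = 17 \cdot 81 + 31 = 1377 + 31 = 1408$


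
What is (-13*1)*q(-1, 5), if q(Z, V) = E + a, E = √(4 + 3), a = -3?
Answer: 39 - 13*√7 ≈ 4.6052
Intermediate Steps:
E = √7 ≈ 2.6458
q(Z, V) = -3 + √7 (q(Z, V) = √7 - 3 = -3 + √7)
(-13*1)*q(-1, 5) = (-13*1)*(-3 + √7) = -13*(-3 + √7) = 39 - 13*√7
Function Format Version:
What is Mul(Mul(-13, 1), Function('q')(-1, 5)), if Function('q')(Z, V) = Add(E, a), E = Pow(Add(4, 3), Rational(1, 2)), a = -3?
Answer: Add(39, Mul(-13, Pow(7, Rational(1, 2)))) ≈ 4.6052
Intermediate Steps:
E = Pow(7, Rational(1, 2)) ≈ 2.6458
Function('q')(Z, V) = Add(-3, Pow(7, Rational(1, 2))) (Function('q')(Z, V) = Add(Pow(7, Rational(1, 2)), -3) = Add(-3, Pow(7, Rational(1, 2))))
Mul(Mul(-13, 1), Function('q')(-1, 5)) = Mul(Mul(-13, 1), Add(-3, Pow(7, Rational(1, 2)))) = Mul(-13, Add(-3, Pow(7, Rational(1, 2)))) = Add(39, Mul(-13, Pow(7, Rational(1, 2))))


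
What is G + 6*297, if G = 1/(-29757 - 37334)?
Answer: 119556161/67091 ≈ 1782.0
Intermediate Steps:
G = -1/67091 (G = 1/(-67091) = -1/67091 ≈ -1.4905e-5)
G + 6*297 = -1/67091 + 6*297 = -1/67091 + 1782 = 119556161/67091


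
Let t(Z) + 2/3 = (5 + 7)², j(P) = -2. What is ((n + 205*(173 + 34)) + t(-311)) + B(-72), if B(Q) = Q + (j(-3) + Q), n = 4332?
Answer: 140293/3 ≈ 46764.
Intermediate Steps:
B(Q) = -2 + 2*Q (B(Q) = Q + (-2 + Q) = -2 + 2*Q)
t(Z) = 430/3 (t(Z) = -⅔ + (5 + 7)² = -⅔ + 12² = -⅔ + 144 = 430/3)
((n + 205*(173 + 34)) + t(-311)) + B(-72) = ((4332 + 205*(173 + 34)) + 430/3) + (-2 + 2*(-72)) = ((4332 + 205*207) + 430/3) + (-2 - 144) = ((4332 + 42435) + 430/3) - 146 = (46767 + 430/3) - 146 = 140731/3 - 146 = 140293/3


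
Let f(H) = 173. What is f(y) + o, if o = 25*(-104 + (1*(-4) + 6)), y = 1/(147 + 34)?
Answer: -2377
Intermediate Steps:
y = 1/181 ≈ 0.0055249
o = -2550 (o = 25*(-104 + (-4 + 6)) = 25*(-104 + 2) = 25*(-102) = -2550)
f(y) + o = 173 - 2550 = -2377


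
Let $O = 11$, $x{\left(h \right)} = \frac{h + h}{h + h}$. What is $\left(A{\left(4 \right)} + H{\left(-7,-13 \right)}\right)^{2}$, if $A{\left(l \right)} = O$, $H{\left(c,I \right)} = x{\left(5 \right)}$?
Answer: $144$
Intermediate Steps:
$x{\left(h \right)} = 1$ ($x{\left(h \right)} = \frac{2 h}{2 h} = 2 h \frac{1}{2 h} = 1$)
$H{\left(c,I \right)} = 1$
$A{\left(l \right)} = 11$
$\left(A{\left(4 \right)} + H{\left(-7,-13 \right)}\right)^{2} = \left(11 + 1\right)^{2} = 12^{2} = 144$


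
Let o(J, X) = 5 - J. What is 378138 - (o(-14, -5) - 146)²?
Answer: 362009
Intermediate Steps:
378138 - (o(-14, -5) - 146)² = 378138 - ((5 - 1*(-14)) - 146)² = 378138 - ((5 + 14) - 146)² = 378138 - (19 - 146)² = 378138 - 1*(-127)² = 378138 - 1*16129 = 378138 - 16129 = 362009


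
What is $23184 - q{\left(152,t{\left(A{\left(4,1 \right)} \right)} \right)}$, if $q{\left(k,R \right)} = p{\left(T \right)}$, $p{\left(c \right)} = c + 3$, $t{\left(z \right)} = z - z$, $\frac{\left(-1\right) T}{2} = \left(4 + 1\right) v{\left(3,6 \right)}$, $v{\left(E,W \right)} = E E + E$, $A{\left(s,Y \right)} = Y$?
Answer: $23301$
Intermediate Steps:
$v{\left(E,W \right)} = E + E^{2}$ ($v{\left(E,W \right)} = E^{2} + E = E + E^{2}$)
$T = -120$ ($T = - 2 \left(4 + 1\right) 3 \left(1 + 3\right) = - 2 \cdot 5 \cdot 3 \cdot 4 = - 2 \cdot 5 \cdot 12 = \left(-2\right) 60 = -120$)
$t{\left(z \right)} = 0$
$p{\left(c \right)} = 3 + c$
$q{\left(k,R \right)} = -117$ ($q{\left(k,R \right)} = 3 - 120 = -117$)
$23184 - q{\left(152,t{\left(A{\left(4,1 \right)} \right)} \right)} = 23184 - -117 = 23184 + 117 = 23301$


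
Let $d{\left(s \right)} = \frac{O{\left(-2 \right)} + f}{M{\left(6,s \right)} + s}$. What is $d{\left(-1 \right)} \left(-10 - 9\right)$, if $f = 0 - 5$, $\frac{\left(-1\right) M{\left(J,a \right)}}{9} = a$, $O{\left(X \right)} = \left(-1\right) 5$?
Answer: $\frac{95}{4} \approx 23.75$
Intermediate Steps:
$O{\left(X \right)} = -5$
$M{\left(J,a \right)} = - 9 a$
$f = -5$
$d{\left(s \right)} = \frac{5}{4 s}$ ($d{\left(s \right)} = \frac{-5 - 5}{- 9 s + s} = - \frac{10}{\left(-8\right) s} = - 10 \left(- \frac{1}{8 s}\right) = \frac{5}{4 s}$)
$d{\left(-1 \right)} \left(-10 - 9\right) = \frac{5}{4 \left(-1\right)} \left(-10 - 9\right) = \frac{5}{4} \left(-1\right) \left(-19\right) = \left(- \frac{5}{4}\right) \left(-19\right) = \frac{95}{4}$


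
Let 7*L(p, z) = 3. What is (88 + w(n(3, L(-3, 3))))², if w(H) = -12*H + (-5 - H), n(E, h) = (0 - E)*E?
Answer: 40000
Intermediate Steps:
L(p, z) = 3/7 (L(p, z) = (⅐)*3 = 3/7)
n(E, h) = -E² (n(E, h) = (-E)*E = -E²)
w(H) = -5 - 13*H
(88 + w(n(3, L(-3, 3))))² = (88 + (-5 - (-13)*3²))² = (88 + (-5 - (-13)*9))² = (88 + (-5 - 13*(-9)))² = (88 + (-5 + 117))² = (88 + 112)² = 200² = 40000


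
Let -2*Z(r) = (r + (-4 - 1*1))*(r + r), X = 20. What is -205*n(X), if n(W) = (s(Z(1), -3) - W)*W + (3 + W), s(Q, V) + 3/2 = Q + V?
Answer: 79335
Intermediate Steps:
Z(r) = -r*(-5 + r) (Z(r) = -(r + (-4 - 1*1))*(r + r)/2 = -(r + (-4 - 1))*2*r/2 = -(r - 5)*2*r/2 = -(-5 + r)*2*r/2 = -r*(-5 + r))
s(Q, V) = -3/2 + Q + V (s(Q, V) = -3/2 + (Q + V) = -3/2 + Q + V)
n(W) = 3 + W + W*(-½ - W) (n(W) = ((-3/2 + 1*(5 - 1*1) - 3) - W)*W + (3 + W) = ((-3/2 + 1*(5 - 1) - 3) - W)*W + (3 + W) = ((-3/2 + 1*4 - 3) - W)*W + (3 + W) = ((-3/2 + 4 - 3) - W)*W + (3 + W) = (-½ - W)*W + (3 + W) = W*(-½ - W) + (3 + W) = 3 + W + W*(-½ - W))
-205*n(X) = -205*(3 + (½)*20 - 1*20²) = -205*(3 + 10 - 1*400) = -205*(3 + 10 - 400) = -205*(-387) = 79335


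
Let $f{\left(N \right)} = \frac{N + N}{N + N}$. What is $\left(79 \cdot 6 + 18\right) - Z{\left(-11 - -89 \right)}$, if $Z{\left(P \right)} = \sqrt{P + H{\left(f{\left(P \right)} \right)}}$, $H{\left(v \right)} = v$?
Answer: $492 - \sqrt{79} \approx 483.11$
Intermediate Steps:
$f{\left(N \right)} = 1$ ($f{\left(N \right)} = \frac{2 N}{2 N} = 2 N \frac{1}{2 N} = 1$)
$Z{\left(P \right)} = \sqrt{1 + P}$ ($Z{\left(P \right)} = \sqrt{P + 1} = \sqrt{1 + P}$)
$\left(79 \cdot 6 + 18\right) - Z{\left(-11 - -89 \right)} = \left(79 \cdot 6 + 18\right) - \sqrt{1 - -78} = \left(474 + 18\right) - \sqrt{1 + \left(-11 + 89\right)} = 492 - \sqrt{1 + 78} = 492 - \sqrt{79}$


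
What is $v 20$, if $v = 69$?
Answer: $1380$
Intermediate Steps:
$v 20 = 69 \cdot 20 = 1380$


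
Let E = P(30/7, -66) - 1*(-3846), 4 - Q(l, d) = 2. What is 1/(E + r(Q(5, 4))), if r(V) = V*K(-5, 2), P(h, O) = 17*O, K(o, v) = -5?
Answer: 1/2714 ≈ 0.00036846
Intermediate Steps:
Q(l, d) = 2 (Q(l, d) = 4 - 1*2 = 4 - 2 = 2)
r(V) = -5*V (r(V) = V*(-5) = -5*V)
E = 2724 (E = 17*(-66) - 1*(-3846) = -1122 + 3846 = 2724)
1/(E + r(Q(5, 4))) = 1/(2724 - 5*2) = 1/(2724 - 10) = 1/2714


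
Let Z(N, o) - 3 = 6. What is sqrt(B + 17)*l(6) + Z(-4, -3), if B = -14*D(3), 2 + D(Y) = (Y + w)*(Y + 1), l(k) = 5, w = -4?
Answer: 9 + 5*sqrt(101) ≈ 59.249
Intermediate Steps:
Z(N, o) = 9 (Z(N, o) = 3 + 6 = 9)
D(Y) = -2 + (1 + Y)*(-4 + Y) (D(Y) = -2 + (Y - 4)*(Y + 1) = -2 + (-4 + Y)*(1 + Y) = -2 + (1 + Y)*(-4 + Y))
B = 84 (B = -14*(-6 + 3**2 - 3*3) = -14*(-6 + 9 - 9) = -14*(-6) = 84)
sqrt(B + 17)*l(6) + Z(-4, -3) = sqrt(84 + 17)*5 + 9 = sqrt(101)*5 + 9 = 5*sqrt(101) + 9 = 9 + 5*sqrt(101)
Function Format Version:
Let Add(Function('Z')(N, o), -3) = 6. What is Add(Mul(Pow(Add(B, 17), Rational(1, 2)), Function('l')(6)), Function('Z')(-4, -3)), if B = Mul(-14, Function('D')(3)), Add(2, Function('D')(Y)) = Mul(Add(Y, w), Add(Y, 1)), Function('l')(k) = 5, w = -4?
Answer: Add(9, Mul(5, Pow(101, Rational(1, 2)))) ≈ 59.249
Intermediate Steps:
Function('Z')(N, o) = 9 (Function('Z')(N, o) = Add(3, 6) = 9)
Function('D')(Y) = Add(-2, Mul(Add(1, Y), Add(-4, Y))) (Function('D')(Y) = Add(-2, Mul(Add(Y, -4), Add(Y, 1))) = Add(-2, Mul(Add(-4, Y), Add(1, Y))) = Add(-2, Mul(Add(1, Y), Add(-4, Y))))
B = 84 (B = Mul(-14, Add(-6, Pow(3, 2), Mul(-3, 3))) = Mul(-14, Add(-6, 9, -9)) = Mul(-14, -6) = 84)
Add(Mul(Pow(Add(B, 17), Rational(1, 2)), Function('l')(6)), Function('Z')(-4, -3)) = Add(Mul(Pow(Add(84, 17), Rational(1, 2)), 5), 9) = Add(Mul(Pow(101, Rational(1, 2)), 5), 9) = Add(Mul(5, Pow(101, Rational(1, 2))), 9) = Add(9, Mul(5, Pow(101, Rational(1, 2))))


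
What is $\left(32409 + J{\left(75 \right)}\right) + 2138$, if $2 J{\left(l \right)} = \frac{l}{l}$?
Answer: $\frac{69095}{2} \approx 34548.0$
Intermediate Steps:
$J{\left(l \right)} = \frac{1}{2}$ ($J{\left(l \right)} = \frac{l \frac{1}{l}}{2} = \frac{1}{2} \cdot 1 = \frac{1}{2}$)
$\left(32409 + J{\left(75 \right)}\right) + 2138 = \left(32409 + \frac{1}{2}\right) + 2138 = \frac{64819}{2} + 2138 = \frac{69095}{2}$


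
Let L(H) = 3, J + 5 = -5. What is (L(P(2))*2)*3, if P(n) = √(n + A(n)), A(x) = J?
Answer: 18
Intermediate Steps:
J = -10 (J = -5 - 5 = -10)
A(x) = -10
P(n) = √(-10 + n) (P(n) = √(n - 10) = √(-10 + n))
(L(P(2))*2)*3 = (3*2)*3 = 6*3 = 18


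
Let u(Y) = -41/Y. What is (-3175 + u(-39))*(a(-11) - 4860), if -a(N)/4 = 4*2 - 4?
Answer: 603570784/39 ≈ 1.5476e+7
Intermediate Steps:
a(N) = -16 (a(N) = -4*(4*2 - 4) = -4*(8 - 4) = -4*4 = -16)
(-3175 + u(-39))*(a(-11) - 4860) = (-3175 - 41/(-39))*(-16 - 4860) = (-3175 - 41*(-1/39))*(-4876) = (-3175 + 41/39)*(-4876) = -123784/39*(-4876) = 603570784/39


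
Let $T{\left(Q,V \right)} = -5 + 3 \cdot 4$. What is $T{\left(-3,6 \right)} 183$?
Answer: $1281$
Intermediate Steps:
$T{\left(Q,V \right)} = 7$ ($T{\left(Q,V \right)} = -5 + 12 = 7$)
$T{\left(-3,6 \right)} 183 = 7 \cdot 183 = 1281$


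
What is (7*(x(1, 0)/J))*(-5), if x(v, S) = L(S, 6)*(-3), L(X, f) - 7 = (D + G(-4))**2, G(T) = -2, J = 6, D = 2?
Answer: 245/2 ≈ 122.50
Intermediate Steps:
L(X, f) = 7 (L(X, f) = 7 + (2 - 2)**2 = 7 + 0**2 = 7 + 0 = 7)
x(v, S) = -21 (x(v, S) = 7*(-3) = -21)
(7*(x(1, 0)/J))*(-5) = (7*(-21/6))*(-5) = (7*(-21*1/6))*(-5) = (7*(-7/2))*(-5) = -49/2*(-5) = 245/2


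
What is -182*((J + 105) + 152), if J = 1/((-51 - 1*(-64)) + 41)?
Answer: -1262989/27 ≈ -46777.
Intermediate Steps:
J = 1/54 (J = 1/((-51 + 64) + 41) = 1/(13 + 41) = 1/54 ≈ 0.018519)
-182*((J + 105) + 152) = -182*((1/54 + 105) + 152) = -182*(5671/54 + 152) = -182*13879/54 = -1262989/27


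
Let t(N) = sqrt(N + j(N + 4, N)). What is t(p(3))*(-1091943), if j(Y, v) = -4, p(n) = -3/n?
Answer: -1091943*I*sqrt(5) ≈ -2.4417e+6*I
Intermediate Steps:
t(N) = sqrt(-4 + N) (t(N) = sqrt(N - 4) = sqrt(-4 + N))
t(p(3))*(-1091943) = sqrt(-4 - 3/3)*(-1091943) = sqrt(-4 - 3*1/3)*(-1091943) = sqrt(-4 - 1)*(-1091943) = sqrt(-5)*(-1091943) = (I*sqrt(5))*(-1091943) = -1091943*I*sqrt(5)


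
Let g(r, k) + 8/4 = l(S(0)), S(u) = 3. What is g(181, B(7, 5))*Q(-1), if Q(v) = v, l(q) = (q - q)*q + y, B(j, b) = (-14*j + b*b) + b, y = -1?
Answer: 3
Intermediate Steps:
B(j, b) = b + b² - 14*j (B(j, b) = (-14*j + b²) + b = (b² - 14*j) + b = b + b² - 14*j)
l(q) = -1 (l(q) = (q - q)*q - 1 = 0*q - 1 = 0 - 1 = -1)
g(r, k) = -3 (g(r, k) = -2 - 1 = -3)
g(181, B(7, 5))*Q(-1) = -3*(-1) = 3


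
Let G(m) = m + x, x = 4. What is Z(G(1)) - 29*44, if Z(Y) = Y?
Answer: -1271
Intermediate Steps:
G(m) = 4 + m (G(m) = m + 4 = 4 + m)
Z(G(1)) - 29*44 = (4 + 1) - 29*44 = 5 - 1276 = -1271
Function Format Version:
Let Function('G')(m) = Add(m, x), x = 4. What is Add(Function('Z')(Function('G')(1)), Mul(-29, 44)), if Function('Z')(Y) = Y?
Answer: -1271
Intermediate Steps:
Function('G')(m) = Add(4, m) (Function('G')(m) = Add(m, 4) = Add(4, m))
Add(Function('Z')(Function('G')(1)), Mul(-29, 44)) = Add(Add(4, 1), Mul(-29, 44)) = Add(5, -1276) = -1271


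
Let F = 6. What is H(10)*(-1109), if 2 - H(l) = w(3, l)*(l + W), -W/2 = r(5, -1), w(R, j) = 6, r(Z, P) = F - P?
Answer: -28834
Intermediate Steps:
r(Z, P) = 6 - P
W = -14 (W = -2*(6 - 1*(-1)) = -2*(6 + 1) = -2*7 = -14)
H(l) = 86 - 6*l (H(l) = 2 - 6*(l - 14) = 2 - 6*(-14 + l) = 2 - (-84 + 6*l) = 2 + (84 - 6*l) = 86 - 6*l)
H(10)*(-1109) = (86 - 6*10)*(-1109) = (86 - 60)*(-1109) = 26*(-1109) = -28834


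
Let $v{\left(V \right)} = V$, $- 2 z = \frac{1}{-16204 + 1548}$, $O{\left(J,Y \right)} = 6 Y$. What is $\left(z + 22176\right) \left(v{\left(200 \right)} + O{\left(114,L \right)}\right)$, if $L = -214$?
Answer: $- \frac{176156209423}{7328} \approx -2.4039 \cdot 10^{7}$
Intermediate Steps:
$z = \frac{1}{29312}$ ($z = - \frac{1}{2 \left(-16204 + 1548\right)} = - \frac{1}{2 \left(-14656\right)} = \left(- \frac{1}{2}\right) \left(- \frac{1}{14656}\right) = \frac{1}{29312} \approx 3.4116 \cdot 10^{-5}$)
$\left(z + 22176\right) \left(v{\left(200 \right)} + O{\left(114,L \right)}\right) = \left(\frac{1}{29312} + 22176\right) \left(200 + 6 \left(-214\right)\right) = \frac{650022913 \left(200 - 1284\right)}{29312} = \frac{650022913}{29312} \left(-1084\right) = - \frac{176156209423}{7328}$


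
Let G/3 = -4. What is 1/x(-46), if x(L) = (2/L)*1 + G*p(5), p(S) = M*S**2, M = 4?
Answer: -23/27601 ≈ -0.00083330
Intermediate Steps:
G = -12 (G = 3*(-4) = -12)
p(S) = 4*S**2
x(L) = -1200 + 2/L (x(L) = (2/L)*1 - 48*5**2 = 2/L - 48*25 = 2/L - 12*100 = 2/L - 1200 = -1200 + 2/L)
1/x(-46) = 1/(-1200 + 2/(-46)) = 1/(-1200 + 2*(-1/46)) = 1/(-1200 - 1/23) = 1/(-27601/23) = -23/27601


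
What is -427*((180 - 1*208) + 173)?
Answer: -61915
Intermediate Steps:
-427*((180 - 1*208) + 173) = -427*((180 - 208) + 173) = -427*(-28 + 173) = -427*145 = -61915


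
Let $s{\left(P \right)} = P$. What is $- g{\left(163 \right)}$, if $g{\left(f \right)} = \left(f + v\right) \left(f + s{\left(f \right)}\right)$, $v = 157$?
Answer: $-104320$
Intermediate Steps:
$g{\left(f \right)} = 2 f \left(157 + f\right)$ ($g{\left(f \right)} = \left(f + 157\right) \left(f + f\right) = \left(157 + f\right) 2 f = 2 f \left(157 + f\right)$)
$- g{\left(163 \right)} = - 2 \cdot 163 \left(157 + 163\right) = - 2 \cdot 163 \cdot 320 = \left(-1\right) 104320 = -104320$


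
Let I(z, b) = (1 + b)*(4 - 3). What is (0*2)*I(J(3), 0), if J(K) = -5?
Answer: 0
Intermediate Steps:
I(z, b) = 1 + b (I(z, b) = (1 + b)*1 = 1 + b)
(0*2)*I(J(3), 0) = (0*2)*(1 + 0) = 0*1 = 0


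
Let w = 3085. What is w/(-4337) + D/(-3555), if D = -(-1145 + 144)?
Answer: -15308512/15418035 ≈ -0.99290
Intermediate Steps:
D = 1001 (D = -1*(-1001) = 1001)
w/(-4337) + D/(-3555) = 3085/(-4337) + 1001/(-3555) = 3085*(-1/4337) + 1001*(-1/3555) = -3085/4337 - 1001/3555 = -15308512/15418035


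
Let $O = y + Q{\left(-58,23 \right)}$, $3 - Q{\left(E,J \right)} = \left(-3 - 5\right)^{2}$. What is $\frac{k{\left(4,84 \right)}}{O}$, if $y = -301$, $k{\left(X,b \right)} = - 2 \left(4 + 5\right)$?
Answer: $\frac{9}{181} \approx 0.049724$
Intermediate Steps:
$Q{\left(E,J \right)} = -61$ ($Q{\left(E,J \right)} = 3 - \left(-3 - 5\right)^{2} = 3 - \left(-8\right)^{2} = 3 - 64 = -61$)
$k{\left(X,b \right)} = -18$ ($k{\left(X,b \right)} = \left(-2\right) 9 = -18$)
$O = -362$ ($O = -301 - 61 = -362$)
$\frac{k{\left(4,84 \right)}}{O} = - \frac{18}{-362} = \left(-18\right) \left(- \frac{1}{362}\right) = \frac{9}{181}$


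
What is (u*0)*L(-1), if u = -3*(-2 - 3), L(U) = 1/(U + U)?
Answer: 0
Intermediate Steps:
L(U) = 1/(2*U)
u = 15 (u = -3*(-5) = 15)
(u*0)*L(-1) = (15*0)*((½)/(-1)) = 0*((½)*(-1)) = 0*(-½) = 0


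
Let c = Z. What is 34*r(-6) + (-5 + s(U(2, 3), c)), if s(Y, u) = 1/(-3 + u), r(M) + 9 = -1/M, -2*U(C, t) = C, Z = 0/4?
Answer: -917/3 ≈ -305.67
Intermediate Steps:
Z = 0 (Z = 0*(1/4) = 0)
c = 0
U(C, t) = -C/2
r(M) = -9 - 1/M
34*r(-6) + (-5 + s(U(2, 3), c)) = 34*(-9 - 1/(-6)) + (-5 + 1/(-3 + 0)) = 34*(-9 - 1*(-1/6)) + (-5 + 1/(-3)) = 34*(-9 + 1/6) + (-5 - 1/3) = 34*(-53/6) - 16/3 = -901/3 - 16/3 = -917/3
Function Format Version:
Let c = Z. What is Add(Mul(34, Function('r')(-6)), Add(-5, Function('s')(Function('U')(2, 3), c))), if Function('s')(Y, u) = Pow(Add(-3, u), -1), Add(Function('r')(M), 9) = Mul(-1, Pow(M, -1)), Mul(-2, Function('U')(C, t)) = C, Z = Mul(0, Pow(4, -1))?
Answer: Rational(-917, 3) ≈ -305.67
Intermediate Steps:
Z = 0 (Z = Mul(0, Rational(1, 4)) = 0)
c = 0
Function('U')(C, t) = Mul(Rational(-1, 2), C)
Function('r')(M) = Add(-9, Mul(-1, Pow(M, -1)))
Add(Mul(34, Function('r')(-6)), Add(-5, Function('s')(Function('U')(2, 3), c))) = Add(Mul(34, Add(-9, Mul(-1, Pow(-6, -1)))), Add(-5, Pow(Add(-3, 0), -1))) = Add(Mul(34, Add(-9, Mul(-1, Rational(-1, 6)))), Add(-5, Pow(-3, -1))) = Add(Mul(34, Add(-9, Rational(1, 6))), Add(-5, Rational(-1, 3))) = Add(Mul(34, Rational(-53, 6)), Rational(-16, 3)) = Add(Rational(-901, 3), Rational(-16, 3)) = Rational(-917, 3)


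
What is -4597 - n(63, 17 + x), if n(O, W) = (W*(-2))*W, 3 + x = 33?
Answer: -179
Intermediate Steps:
x = 30 (x = -3 + 33 = 30)
n(O, W) = -2*W² (n(O, W) = (-2*W)*W = -2*W²)
-4597 - n(63, 17 + x) = -4597 - (-2)*(17 + 30)² = -4597 - (-2)*47² = -4597 - (-2)*2209 = -4597 - 1*(-4418) = -4597 + 4418 = -179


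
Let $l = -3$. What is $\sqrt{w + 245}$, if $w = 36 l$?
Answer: $\sqrt{137} \approx 11.705$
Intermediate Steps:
$w = -108$ ($w = 36 \left(-3\right) = -108$)
$\sqrt{w + 245} = \sqrt{-108 + 245} = \sqrt{137}$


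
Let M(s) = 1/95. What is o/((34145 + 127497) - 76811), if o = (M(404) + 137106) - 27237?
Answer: 10437556/8058945 ≈ 1.2952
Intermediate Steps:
M(s) = 1/95
o = 10437556/95 (o = (1/95 + 137106) - 27237 = 13025071/95 - 27237 = 10437556/95 ≈ 1.0987e+5)
o/((34145 + 127497) - 76811) = 10437556/(95*((34145 + 127497) - 76811)) = 10437556/(95*(161642 - 76811)) = (10437556/95)/84831 = (10437556/95)*(1/84831) = 10437556/8058945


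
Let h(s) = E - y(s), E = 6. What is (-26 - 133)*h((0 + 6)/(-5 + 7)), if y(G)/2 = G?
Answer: 0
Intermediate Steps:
y(G) = 2*G
h(s) = 6 - 2*s
(-26 - 133)*h((0 + 6)/(-5 + 7)) = (-26 - 133)*(6 - 2*(0 + 6)/(-5 + 7)) = -159*(6 - 12/2) = -159*(6 - 2*3) = -159*(6 - 6) = -159*0 = 0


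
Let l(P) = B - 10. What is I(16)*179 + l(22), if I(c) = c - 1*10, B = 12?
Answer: 1076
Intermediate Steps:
I(c) = -10 + c (I(c) = c - 10 = -10 + c)
l(P) = 2 (l(P) = 12 - 10 = 2)
I(16)*179 + l(22) = (-10 + 16)*179 + 2 = 6*179 + 2 = 1074 + 2 = 1076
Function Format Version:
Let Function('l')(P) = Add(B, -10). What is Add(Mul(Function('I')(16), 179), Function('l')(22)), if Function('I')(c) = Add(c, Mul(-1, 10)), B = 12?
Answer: 1076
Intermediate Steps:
Function('I')(c) = Add(-10, c) (Function('I')(c) = Add(c, -10) = Add(-10, c))
Function('l')(P) = 2 (Function('l')(P) = Add(12, -10) = 2)
Add(Mul(Function('I')(16), 179), Function('l')(22)) = Add(Mul(Add(-10, 16), 179), 2) = Add(Mul(6, 179), 2) = Add(1074, 2) = 1076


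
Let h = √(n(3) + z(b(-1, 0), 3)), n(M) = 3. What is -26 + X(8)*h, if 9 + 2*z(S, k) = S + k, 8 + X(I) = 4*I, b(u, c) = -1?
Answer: -26 + 12*I*√2 ≈ -26.0 + 16.971*I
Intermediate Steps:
X(I) = -8 + 4*I
z(S, k) = -9/2 + S/2 + k/2 (z(S, k) = -9/2 + (S + k)/2 = -9/2 + (S/2 + k/2) = -9/2 + S/2 + k/2)
h = I*√2/2 (h = √(3 + (-9/2 + (½)*(-1) + (½)*3)) = √(3 + (-9/2 - ½ + 3/2)) = √(3 - 7/2) = √(-½) = I*√2/2 ≈ 0.70711*I)
-26 + X(8)*h = -26 + (-8 + 4*8)*(I*√2/2) = -26 + (-8 + 32)*(I*√2/2) = -26 + 24*(I*√2/2) = -26 + 12*I*√2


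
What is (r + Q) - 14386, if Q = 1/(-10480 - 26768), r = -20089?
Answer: -1284124801/37248 ≈ -34475.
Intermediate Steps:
Q = -1/37248 (Q = 1/(-37248) = -1/37248 ≈ -2.6847e-5)
(r + Q) - 14386 = (-20089 - 1/37248) - 14386 = -748275073/37248 - 14386 = -1284124801/37248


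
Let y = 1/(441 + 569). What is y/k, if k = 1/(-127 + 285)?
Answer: 79/505 ≈ 0.15644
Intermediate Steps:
k = 1/158 ≈ 0.0063291
y = 1/1010 ≈ 0.00099010
y/k = 1/(1010*(1/158)) = (1/1010)*158 = 79/505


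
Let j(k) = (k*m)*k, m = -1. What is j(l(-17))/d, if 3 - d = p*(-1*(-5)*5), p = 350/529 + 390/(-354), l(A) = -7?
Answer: -1529339/437008 ≈ -3.4996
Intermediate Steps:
p = -13735/31211 (p = 350*(1/529) + 390*(-1/354) = 350/529 - 65/59 = -13735/31211 ≈ -0.44007)
d = 437008/31211 (d = 3 - (-13735)*-1*(-5)*5/31211 = 3 - (-13735)*5*5/31211 = 3 - (-13735)*25/31211 = 3 - 1*(-343375/31211) = 3 + 343375/31211 = 437008/31211 ≈ 14.002)
j(k) = -k² (j(k) = (k*(-1))*k = (-k)*k = -k²)
j(l(-17))/d = (-1*(-7)²)/(437008/31211) = -1*49*(31211/437008) = -49*31211/437008 = -1529339/437008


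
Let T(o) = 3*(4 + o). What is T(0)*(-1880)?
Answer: -22560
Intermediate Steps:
T(o) = 12 + 3*o
T(0)*(-1880) = (12 + 3*0)*(-1880) = (12 + 0)*(-1880) = 12*(-1880) = -22560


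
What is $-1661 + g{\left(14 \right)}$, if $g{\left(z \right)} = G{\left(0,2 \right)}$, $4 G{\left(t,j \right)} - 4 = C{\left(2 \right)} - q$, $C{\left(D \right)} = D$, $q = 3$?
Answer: $- \frac{6641}{4} \approx -1660.3$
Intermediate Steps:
$G{\left(t,j \right)} = \frac{3}{4}$ ($G{\left(t,j \right)} = 1 + \frac{2 - 3}{4} = 1 + \frac{1}{4} \left(-1\right) = 1 - \frac{1}{4} = \frac{3}{4}$)
$g{\left(z \right)} = \frac{3}{4}$
$-1661 + g{\left(14 \right)} = -1661 + \frac{3}{4} = - \frac{6641}{4}$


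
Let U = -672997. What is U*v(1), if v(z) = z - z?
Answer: 0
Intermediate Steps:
v(z) = 0
U*v(1) = -672997*0 = 0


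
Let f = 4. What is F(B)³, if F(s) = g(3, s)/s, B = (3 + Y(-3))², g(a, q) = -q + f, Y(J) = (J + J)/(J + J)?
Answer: -27/64 ≈ -0.42188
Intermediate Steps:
Y(J) = 1 (Y(J) = (2*J)/((2*J)) = (2*J)*(1/(2*J)) = 1)
g(a, q) = 4 - q (g(a, q) = -q + 4 = 4 - q)
B = 16 (B = (3 + 1)² = 4² = 16)
F(s) = (4 - s)/s
F(B)³ = ((4 - 1*16)/16)³ = ((4 - 16)/16)³ = ((1/16)*(-12))³ = (-¾)³ = -27/64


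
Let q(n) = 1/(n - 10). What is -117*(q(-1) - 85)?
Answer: 109512/11 ≈ 9955.6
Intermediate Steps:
q(n) = 1/(-10 + n)
-117*(q(-1) - 85) = -117*(1/(-10 - 1) - 85) = -117*(1/(-11) - 85) = -117*(-1/11 - 85) = -117*(-936/11) = 109512/11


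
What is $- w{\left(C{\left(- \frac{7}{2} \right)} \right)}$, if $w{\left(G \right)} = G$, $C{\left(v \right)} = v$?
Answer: $\frac{7}{2} \approx 3.5$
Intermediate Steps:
$- w{\left(C{\left(- \frac{7}{2} \right)} \right)} = - \frac{-7}{2} = \left(-1\right) \left(- \frac{7}{2}\right) = \frac{7}{2}$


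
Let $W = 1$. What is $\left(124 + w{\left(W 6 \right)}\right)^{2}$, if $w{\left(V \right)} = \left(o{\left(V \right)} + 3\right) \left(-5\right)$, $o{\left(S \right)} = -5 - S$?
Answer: $26896$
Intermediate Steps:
$w{\left(V \right)} = 10 + 5 V$ ($w{\left(V \right)} = \left(\left(-5 - V\right) + 3\right) \left(-5\right) = \left(-2 - V\right) \left(-5\right) = 10 + 5 V$)
$\left(124 + w{\left(W 6 \right)}\right)^{2} = \left(124 + \left(10 + 5 \cdot 1 \cdot 6\right)\right)^{2} = \left(124 + \left(10 + 5 \cdot 6\right)\right)^{2} = \left(124 + \left(10 + 30\right)\right)^{2} = \left(124 + 40\right)^{2} = 164^{2} = 26896$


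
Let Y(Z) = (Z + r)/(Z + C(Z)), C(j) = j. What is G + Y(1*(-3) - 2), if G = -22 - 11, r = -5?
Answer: -32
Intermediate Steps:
Y(Z) = (-5 + Z)/(2*Z) (Y(Z) = (Z - 5)/(Z + Z) = (-5 + Z)/((2*Z)) = (-5 + Z)*(1/(2*Z)) = (-5 + Z)/(2*Z))
G = -33
G + Y(1*(-3) - 2) = -33 + (-5 + (1*(-3) - 2))/(2*(1*(-3) - 2)) = -33 + (-5 + (-3 - 2))/(2*(-3 - 2)) = -33 + (1/2)*(-5 - 5)/(-5) = -33 + (1/2)*(-1/5)*(-10) = -33 + 1 = -32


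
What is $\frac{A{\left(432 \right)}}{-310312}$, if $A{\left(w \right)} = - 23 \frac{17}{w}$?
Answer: $\frac{391}{134054784} \approx 2.9167 \cdot 10^{-6}$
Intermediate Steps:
$A{\left(w \right)} = - \frac{391}{w}$
$\frac{A{\left(432 \right)}}{-310312} = \frac{\left(-391\right) \frac{1}{432}}{-310312} = \left(-391\right) \frac{1}{432} \left(- \frac{1}{310312}\right) = \left(- \frac{391}{432}\right) \left(- \frac{1}{310312}\right) = \frac{391}{134054784}$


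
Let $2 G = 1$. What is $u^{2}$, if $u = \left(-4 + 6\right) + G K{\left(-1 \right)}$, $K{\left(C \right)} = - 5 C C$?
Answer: $\frac{1}{4} \approx 0.25$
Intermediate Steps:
$G = \frac{1}{2}$ ($G = \frac{1}{2} \cdot 1 = \frac{1}{2} \approx 0.5$)
$K{\left(C \right)} = - 5 C^{2}$
$u = - \frac{1}{2}$ ($u = \left(-4 + 6\right) + \frac{\left(-5\right) \left(-1\right)^{2}}{2} = 2 + \frac{\left(-5\right) 1}{2} = 2 + \frac{1}{2} \left(-5\right) = 2 - \frac{5}{2} = - \frac{1}{2} \approx -0.5$)
$u^{2} = \left(- \frac{1}{2}\right)^{2} = \frac{1}{4}$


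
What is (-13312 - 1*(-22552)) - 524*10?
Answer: 4000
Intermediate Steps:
(-13312 - 1*(-22552)) - 524*10 = (-13312 + 22552) - 5240 = 9240 - 5240 = 4000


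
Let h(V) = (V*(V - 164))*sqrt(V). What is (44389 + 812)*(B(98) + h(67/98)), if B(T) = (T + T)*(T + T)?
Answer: 1736441616 - 48470614335*sqrt(134)/134456 ≈ 1.7323e+9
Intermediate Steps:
B(T) = 4*T**2 (B(T) = (2*T)*(2*T) = 4*T**2)
h(V) = V**(3/2)*(-164 + V) (h(V) = (V*(-164 + V))*sqrt(V) = V**(3/2)*(-164 + V))
(44389 + 812)*(B(98) + h(67/98)) = (44389 + 812)*(4*98**2 + (67/98)**(3/2)*(-164 + 67/98)) = 45201*(4*9604 + (67*(1/98))**(3/2)*(-164 + 67*(1/98))) = 45201*(38416 + (67/98)**(3/2)*(-164 + 67/98)) = 45201*(38416 + (67*sqrt(134)/1372)*(-16005/98)) = 45201*(38416 - 1072335*sqrt(134)/134456) = 1736441616 - 48470614335*sqrt(134)/134456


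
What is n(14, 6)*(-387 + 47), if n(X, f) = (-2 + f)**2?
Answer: -5440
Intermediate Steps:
n(14, 6)*(-387 + 47) = (-2 + 6)**2*(-387 + 47) = 4**2*(-340) = 16*(-340) = -5440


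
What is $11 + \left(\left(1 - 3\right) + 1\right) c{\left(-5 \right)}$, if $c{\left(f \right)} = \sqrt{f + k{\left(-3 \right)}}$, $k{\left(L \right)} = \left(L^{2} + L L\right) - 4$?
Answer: $8$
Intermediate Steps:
$k{\left(L \right)} = -4 + 2 L^{2}$ ($k{\left(L \right)} = \left(L^{2} + L^{2}\right) - 4 = 2 L^{2} - 4 = -4 + 2 L^{2}$)
$c{\left(f \right)} = \sqrt{14 + f}$ ($c{\left(f \right)} = \sqrt{f - \left(4 - 2 \left(-3\right)^{2}\right)} = \sqrt{f + \left(-4 + 2 \cdot 9\right)} = \sqrt{f + \left(-4 + 18\right)} = \sqrt{f + 14} = \sqrt{14 + f}$)
$11 + \left(\left(1 - 3\right) + 1\right) c{\left(-5 \right)} = 11 + \left(\left(1 - 3\right) + 1\right) \sqrt{14 - 5} = 11 + \left(-2 + 1\right) \sqrt{9} = 11 - 3 = 8$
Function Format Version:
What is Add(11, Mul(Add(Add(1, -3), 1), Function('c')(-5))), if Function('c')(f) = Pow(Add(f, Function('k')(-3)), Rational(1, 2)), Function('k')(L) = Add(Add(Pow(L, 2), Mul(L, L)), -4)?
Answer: 8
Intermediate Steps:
Function('k')(L) = Add(-4, Mul(2, Pow(L, 2))) (Function('k')(L) = Add(Add(Pow(L, 2), Pow(L, 2)), -4) = Add(Mul(2, Pow(L, 2)), -4) = Add(-4, Mul(2, Pow(L, 2))))
Function('c')(f) = Pow(Add(14, f), Rational(1, 2)) (Function('c')(f) = Pow(Add(f, Add(-4, Mul(2, Pow(-3, 2)))), Rational(1, 2)) = Pow(Add(f, Add(-4, Mul(2, 9))), Rational(1, 2)) = Pow(Add(f, Add(-4, 18)), Rational(1, 2)) = Pow(Add(f, 14), Rational(1, 2)) = Pow(Add(14, f), Rational(1, 2)))
Add(11, Mul(Add(Add(1, -3), 1), Function('c')(-5))) = Add(11, Mul(Add(Add(1, -3), 1), Pow(Add(14, -5), Rational(1, 2)))) = Add(11, Mul(Add(-2, 1), Pow(9, Rational(1, 2)))) = Add(11, Mul(-1, 3)) = Add(11, -3) = 8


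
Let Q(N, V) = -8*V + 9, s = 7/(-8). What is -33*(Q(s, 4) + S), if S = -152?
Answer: 5775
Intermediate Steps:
s = -7/8 (s = 7*(-⅛) = -7/8 ≈ -0.87500)
Q(N, V) = 9 - 8*V
-33*(Q(s, 4) + S) = -33*((9 - 8*4) - 152) = -33*((9 - 32) - 152) = -33*(-23 - 152) = -33*(-175) = 5775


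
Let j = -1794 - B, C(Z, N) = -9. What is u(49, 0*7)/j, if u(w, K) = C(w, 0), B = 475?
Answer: 9/2269 ≈ 0.0039665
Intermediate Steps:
u(w, K) = -9
j = -2269 (j = -1794 - 1*475 = -1794 - 475 = -2269)
u(49, 0*7)/j = -9/(-2269) = -9*(-1/2269) = 9/2269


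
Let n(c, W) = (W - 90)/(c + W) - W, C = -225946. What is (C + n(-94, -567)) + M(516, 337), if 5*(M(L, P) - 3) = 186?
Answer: -744741449/3305 ≈ -2.2534e+5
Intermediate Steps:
M(L, P) = 201/5 (M(L, P) = 3 + (1/5)*186 = 3 + 186/5 = 201/5)
n(c, W) = -W + (-90 + W)/(W + c) (n(c, W) = (-90 + W)/(W + c) - W = -W + (-90 + W)/(W + c))
(C + n(-94, -567)) + M(516, 337) = (-225946 + (-90 - 567 - 1*(-567)**2 - 1*(-567)*(-94))/(-567 - 94)) + 201/5 = (-225946 + (-90 - 567 - 1*321489 - 53298)/(-661)) + 201/5 = (-225946 - (-90 - 567 - 321489 - 53298)/661) + 201/5 = (-225946 - 1/661*(-375444)) + 201/5 = (-225946 + 375444/661) + 201/5 = -148974862/661 + 201/5 = -744741449/3305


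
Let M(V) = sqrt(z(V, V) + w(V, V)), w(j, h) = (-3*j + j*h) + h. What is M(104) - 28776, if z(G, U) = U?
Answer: -28776 + 2*sqrt(2678) ≈ -28673.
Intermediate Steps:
w(j, h) = h - 3*j + h*j (w(j, h) = (-3*j + h*j) + h = h - 3*j + h*j)
M(V) = sqrt(V**2 - V) (M(V) = sqrt(V + (V - 3*V + V*V)) = sqrt(V + (V - 3*V + V**2)) = sqrt(V + (V**2 - 2*V)) = sqrt(V**2 - V))
M(104) - 28776 = sqrt(104*(-1 + 104)) - 28776 = sqrt(104*103) - 28776 = sqrt(10712) - 28776 = 2*sqrt(2678) - 28776 = -28776 + 2*sqrt(2678)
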